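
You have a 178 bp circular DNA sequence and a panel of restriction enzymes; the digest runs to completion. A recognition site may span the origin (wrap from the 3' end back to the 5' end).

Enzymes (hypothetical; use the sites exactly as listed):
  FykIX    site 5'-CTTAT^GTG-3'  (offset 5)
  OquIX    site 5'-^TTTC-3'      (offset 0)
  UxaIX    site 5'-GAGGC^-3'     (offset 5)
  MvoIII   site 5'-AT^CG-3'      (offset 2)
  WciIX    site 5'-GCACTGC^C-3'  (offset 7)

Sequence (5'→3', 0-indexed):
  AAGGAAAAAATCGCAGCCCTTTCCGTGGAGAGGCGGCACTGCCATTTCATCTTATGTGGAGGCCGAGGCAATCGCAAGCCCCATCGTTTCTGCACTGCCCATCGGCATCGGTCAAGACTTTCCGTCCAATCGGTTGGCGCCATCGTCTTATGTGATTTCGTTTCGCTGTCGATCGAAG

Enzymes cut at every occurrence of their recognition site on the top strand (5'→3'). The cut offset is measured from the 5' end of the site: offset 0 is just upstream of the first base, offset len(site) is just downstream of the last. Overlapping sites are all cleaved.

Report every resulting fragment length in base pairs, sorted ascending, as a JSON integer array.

Per-enzyme occurrences:
  FykIX CTTATGTG/5: at [50, 146] ⇒ [55, 151]
  OquIX TTTC/0: at [19, 44, 86, 118, 155, 160] ⇒ [19, 44, 86, 118, 155, 160]
  UxaIX GAGGC/5: at [29, 58, 64] ⇒ [34, 63, 69]
  MvoIII ATCG/2: at [9, 70, 82, 100, 106, 128, 141, 171] ⇒ [11, 72, 84, 102, 108, 130, 143, 173]
  WciIX GCACTGCC/7: at [35, 91] ⇒ [42, 98]

Pooled cuts: [11, 19, 34, 42, 44, 55, 63, 69, 72, 84, 86, 98, 102, 108, 118, 130, 143, 151, 155, 160, 173]

Fragment lengths:
  11→19: 8 bp
  19→34: 15 bp
  34→42: 8 bp
  42→44: 2 bp
  44→55: 11 bp
  55→63: 8 bp
  63→69: 6 bp
  69→72: 3 bp
  72→84: 12 bp
  84→86: 2 bp
  86→98: 12 bp
  98→102: 4 bp
  102→108: 6 bp
  108→118: 10 bp
  118→130: 12 bp
  130→143: 13 bp
  143→151: 8 bp
  151→155: 4 bp
  155→160: 5 bp
  160→173: 13 bp
  173→11 (wrap): 178-173+11 = 16 bp

[2,2,3,4,4,5,6,6,8,8,8,8,10,11,12,12,12,13,13,15,16]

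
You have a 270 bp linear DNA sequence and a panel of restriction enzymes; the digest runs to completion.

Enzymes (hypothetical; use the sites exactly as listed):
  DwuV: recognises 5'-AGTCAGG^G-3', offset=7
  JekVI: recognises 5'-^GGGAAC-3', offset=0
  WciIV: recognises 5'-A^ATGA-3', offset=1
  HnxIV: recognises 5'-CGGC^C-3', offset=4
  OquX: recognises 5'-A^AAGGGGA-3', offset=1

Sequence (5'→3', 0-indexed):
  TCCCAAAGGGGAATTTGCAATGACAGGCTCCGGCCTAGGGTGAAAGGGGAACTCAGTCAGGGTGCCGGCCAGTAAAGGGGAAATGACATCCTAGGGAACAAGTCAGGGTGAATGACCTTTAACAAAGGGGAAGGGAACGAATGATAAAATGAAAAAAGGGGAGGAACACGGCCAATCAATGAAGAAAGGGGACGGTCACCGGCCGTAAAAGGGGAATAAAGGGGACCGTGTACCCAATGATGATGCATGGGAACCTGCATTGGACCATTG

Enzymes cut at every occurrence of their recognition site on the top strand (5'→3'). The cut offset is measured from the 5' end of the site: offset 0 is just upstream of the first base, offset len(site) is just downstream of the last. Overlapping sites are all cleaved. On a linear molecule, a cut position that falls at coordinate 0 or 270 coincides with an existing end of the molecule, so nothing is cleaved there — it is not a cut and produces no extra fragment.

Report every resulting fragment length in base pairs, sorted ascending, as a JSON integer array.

[3,4,5,5,5,6,7,7,8,8,8,8,8,9,10,11,12,13,14,14,15,15,17,18,18,22]

Per-enzyme occurrences:
  DwuV (AGTCAGGG, off=7): starts [54, 100] → cuts [61, 107]
  JekVI (GGGAAC, off=0): starts [46, 93, 132, 248] → cuts [46, 93, 132, 248]
  WciIV (AATGA, off=1): starts [18, 81, 110, 139, 147, 177, 235] → cuts [19, 82, 111, 140, 148, 178, 236]
  HnxIV (CGGCC, off=4): starts [30, 65, 168, 199] → cuts [34, 69, 172, 203]
  OquX (AAAGGGGA, off=1): starts [4, 42, 73, 123, 154, 184, 207, 217] → cuts [5, 43, 74, 124, 155, 185, 208, 218]

Pooled cuts: [5, 19, 34, 43, 46, 61, 69, 74, 82, 93, 107, 111, 124, 132, 140, 148, 155, 172, 178, 185, 203, 208, 218, 236, 248]

Fragment lengths:
  [0,5): 5 bp
  [5,19): 14 bp
  [19,34): 15 bp
  [34,43): 9 bp
  [43,46): 3 bp
  [46,61): 15 bp
  [61,69): 8 bp
  [69,74): 5 bp
  [74,82): 8 bp
  [82,93): 11 bp
  [93,107): 14 bp
  [107,111): 4 bp
  [111,124): 13 bp
  [124,132): 8 bp
  [132,140): 8 bp
  [140,148): 8 bp
  [148,155): 7 bp
  [155,172): 17 bp
  [172,178): 6 bp
  [178,185): 7 bp
  [185,203): 18 bp
  [203,208): 5 bp
  [208,218): 10 bp
  [218,236): 18 bp
  [236,248): 12 bp
  [248,270): 22 bp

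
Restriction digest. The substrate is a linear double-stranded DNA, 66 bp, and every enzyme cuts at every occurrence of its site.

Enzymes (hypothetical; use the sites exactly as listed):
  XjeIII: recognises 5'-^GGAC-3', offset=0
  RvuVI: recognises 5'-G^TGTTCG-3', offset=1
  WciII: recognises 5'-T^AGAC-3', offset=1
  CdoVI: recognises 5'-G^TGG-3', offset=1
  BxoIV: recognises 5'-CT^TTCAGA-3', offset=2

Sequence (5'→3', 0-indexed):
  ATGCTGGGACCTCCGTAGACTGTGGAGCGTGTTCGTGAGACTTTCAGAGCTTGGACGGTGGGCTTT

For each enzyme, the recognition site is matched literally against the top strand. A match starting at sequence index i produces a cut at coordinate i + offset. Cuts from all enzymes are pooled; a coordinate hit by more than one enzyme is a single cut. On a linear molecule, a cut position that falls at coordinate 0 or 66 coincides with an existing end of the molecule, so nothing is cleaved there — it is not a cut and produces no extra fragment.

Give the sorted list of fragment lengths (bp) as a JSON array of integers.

Per-enzyme occurrences:
  XjeIII GGAC/0: at [6, 52] ⇒ [6, 52]
  RvuVI GTGTTCG/1: at [28] ⇒ [29]
  WciII TAGAC/1: at [15] ⇒ [16]
  CdoVI GTGG/1: at [21, 57] ⇒ [22, 58]
  BxoIV CTTTCAGA/2: at [40] ⇒ [42]

Pooled cuts: [6, 16, 22, 29, 42, 52, 58]

Fragment lengths:
  [0,6): 6 bp
  [6,16): 10 bp
  [16,22): 6 bp
  [22,29): 7 bp
  [29,42): 13 bp
  [42,52): 10 bp
  [52,58): 6 bp
  [58,66): 8 bp

[6,6,6,7,8,10,10,13]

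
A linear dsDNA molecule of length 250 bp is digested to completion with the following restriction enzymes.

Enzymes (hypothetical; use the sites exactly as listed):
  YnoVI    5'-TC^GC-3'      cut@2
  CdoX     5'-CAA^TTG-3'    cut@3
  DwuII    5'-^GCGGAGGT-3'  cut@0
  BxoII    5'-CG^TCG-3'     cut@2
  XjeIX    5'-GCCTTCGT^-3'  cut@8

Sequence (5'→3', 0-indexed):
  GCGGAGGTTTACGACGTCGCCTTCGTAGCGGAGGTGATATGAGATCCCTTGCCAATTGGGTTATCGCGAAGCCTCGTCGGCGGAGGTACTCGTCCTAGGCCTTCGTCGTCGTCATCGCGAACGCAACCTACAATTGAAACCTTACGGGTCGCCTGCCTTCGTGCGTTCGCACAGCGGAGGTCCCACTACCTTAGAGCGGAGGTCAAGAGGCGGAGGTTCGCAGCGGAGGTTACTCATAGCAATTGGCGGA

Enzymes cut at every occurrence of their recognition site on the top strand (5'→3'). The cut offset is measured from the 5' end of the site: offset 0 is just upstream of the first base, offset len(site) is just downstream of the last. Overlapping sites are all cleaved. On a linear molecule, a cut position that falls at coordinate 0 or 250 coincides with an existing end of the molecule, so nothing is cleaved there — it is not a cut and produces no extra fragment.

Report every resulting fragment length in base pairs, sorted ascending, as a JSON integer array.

Scan for sites:
  YnoVI TCGC/2: at [16, 63, 114, 148, 166, 217] ⇒ [18, 65, 116, 150, 168, 219]
  CdoX CAATTG/3: at [52, 130, 239] ⇒ [55, 133, 242]
  DwuII GCGGAGGT/0: at [0, 27, 79, 173, 195, 209, 222] ⇒ [27, 79, 173, 195, 209, 222] (position 0 is a terminus of the linear molecule — no cut)
  BxoII CGTCG/2: at [14, 74, 103, 106] ⇒ [16, 76, 105, 108]
  XjeIX GCCTTCGT/8: at [18, 98, 154] ⇒ [26, 106, 162]

All cut coordinates (distinct, sorted): [16, 18, 26, 27, 55, 65, 76, 79, 105, 106, 108, 116, 133, 150, 162, 168, 173, 195, 209, 219, 222, 242]

Fragments:
  [0,16): 16 bp
  [16,18): 2 bp
  [18,26): 8 bp
  [26,27): 1 bp
  [27,55): 28 bp
  [55,65): 10 bp
  [65,76): 11 bp
  [76,79): 3 bp
  [79,105): 26 bp
  [105,106): 1 bp
  [106,108): 2 bp
  [108,116): 8 bp
  [116,133): 17 bp
  [133,150): 17 bp
  [150,162): 12 bp
  [162,168): 6 bp
  [168,173): 5 bp
  [173,195): 22 bp
  [195,209): 14 bp
  [209,219): 10 bp
  [219,222): 3 bp
  [222,242): 20 bp
  [242,250): 8 bp

[1,1,2,2,3,3,5,6,8,8,8,10,10,11,12,14,16,17,17,20,22,26,28]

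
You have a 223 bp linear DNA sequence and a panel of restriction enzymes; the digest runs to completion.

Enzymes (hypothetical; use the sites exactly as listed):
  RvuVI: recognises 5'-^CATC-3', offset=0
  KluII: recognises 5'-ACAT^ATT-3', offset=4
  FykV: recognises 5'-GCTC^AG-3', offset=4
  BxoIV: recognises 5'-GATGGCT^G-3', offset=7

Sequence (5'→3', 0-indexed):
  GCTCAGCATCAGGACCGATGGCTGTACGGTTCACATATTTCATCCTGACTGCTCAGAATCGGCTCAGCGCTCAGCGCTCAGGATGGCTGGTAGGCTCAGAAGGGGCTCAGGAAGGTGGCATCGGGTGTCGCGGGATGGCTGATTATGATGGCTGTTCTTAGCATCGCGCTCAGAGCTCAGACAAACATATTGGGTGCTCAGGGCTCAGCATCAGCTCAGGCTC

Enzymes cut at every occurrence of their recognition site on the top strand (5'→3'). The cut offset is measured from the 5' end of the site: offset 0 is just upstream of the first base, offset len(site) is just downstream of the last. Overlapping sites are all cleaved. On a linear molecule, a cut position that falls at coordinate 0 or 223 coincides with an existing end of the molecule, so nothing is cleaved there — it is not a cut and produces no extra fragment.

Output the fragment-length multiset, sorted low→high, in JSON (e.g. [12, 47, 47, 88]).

Per-enzyme occurrences:
  RvuVI (CATC, off=0): starts [6, 40, 118, 161, 208] → cuts [6, 40, 118, 161, 208]
  KluII (ACATATT, off=4): starts [32, 184] → cuts [36, 188]
  FykV (GCTCAG, off=4): starts [0, 50, 61, 68, 75, 93, 104, 167, 174, 195, 202, 213] → cuts [4, 54, 65, 72, 79, 97, 108, 171, 178, 199, 206, 217]
  BxoIV (GATGGCTG, off=7): starts [16, 81, 133, 146] → cuts [23, 88, 140, 153]

All cut coordinates (distinct, sorted): [4, 6, 23, 36, 40, 54, 65, 72, 79, 88, 97, 108, 118, 140, 153, 161, 171, 178, 188, 199, 206, 208, 217]

Fragments:
  [0,4): 4 bp
  [4,6): 2 bp
  [6,23): 17 bp
  [23,36): 13 bp
  [36,40): 4 bp
  [40,54): 14 bp
  [54,65): 11 bp
  [65,72): 7 bp
  [72,79): 7 bp
  [79,88): 9 bp
  [88,97): 9 bp
  [97,108): 11 bp
  [108,118): 10 bp
  [118,140): 22 bp
  [140,153): 13 bp
  [153,161): 8 bp
  [161,171): 10 bp
  [171,178): 7 bp
  [178,188): 10 bp
  [188,199): 11 bp
  [199,206): 7 bp
  [206,208): 2 bp
  [208,217): 9 bp
  [217,223): 6 bp

[2,2,4,4,6,7,7,7,7,8,9,9,9,10,10,10,11,11,11,13,13,14,17,22]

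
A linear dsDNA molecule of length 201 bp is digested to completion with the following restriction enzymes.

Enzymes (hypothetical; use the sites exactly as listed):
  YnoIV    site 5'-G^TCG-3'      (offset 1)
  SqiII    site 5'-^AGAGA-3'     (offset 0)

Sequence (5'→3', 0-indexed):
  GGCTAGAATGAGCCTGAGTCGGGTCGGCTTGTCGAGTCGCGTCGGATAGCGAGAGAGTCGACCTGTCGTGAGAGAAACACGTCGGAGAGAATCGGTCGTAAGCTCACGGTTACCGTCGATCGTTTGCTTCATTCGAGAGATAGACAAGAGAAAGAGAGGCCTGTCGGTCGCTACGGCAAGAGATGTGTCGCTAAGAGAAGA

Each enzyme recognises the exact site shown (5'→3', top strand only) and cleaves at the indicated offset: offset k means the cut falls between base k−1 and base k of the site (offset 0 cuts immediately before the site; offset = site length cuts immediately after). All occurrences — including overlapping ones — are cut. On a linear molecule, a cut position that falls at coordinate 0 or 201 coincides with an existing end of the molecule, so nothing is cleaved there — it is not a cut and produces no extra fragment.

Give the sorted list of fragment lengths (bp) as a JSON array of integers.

Per-enzyme occurrences:
  YnoIV GTCG/1: at [17, 22, 30, 35, 40, 56, 64, 80, 94, 114, 162, 166, 186] ⇒ [18, 23, 31, 36, 41, 57, 65, 81, 95, 115, 163, 167, 187]
  SqiII AGAGA/0: at [51, 70, 85, 135, 146, 152, 178, 193] ⇒ [51, 70, 85, 135, 146, 152, 178, 193]

Pooled cuts: [18, 23, 31, 36, 41, 51, 57, 65, 70, 81, 85, 95, 115, 135, 146, 152, 163, 167, 178, 187, 193]

Fragment lengths:
  [0,18): 18 bp
  [18,23): 5 bp
  [23,31): 8 bp
  [31,36): 5 bp
  [36,41): 5 bp
  [41,51): 10 bp
  [51,57): 6 bp
  [57,65): 8 bp
  [65,70): 5 bp
  [70,81): 11 bp
  [81,85): 4 bp
  [85,95): 10 bp
  [95,115): 20 bp
  [115,135): 20 bp
  [135,146): 11 bp
  [146,152): 6 bp
  [152,163): 11 bp
  [163,167): 4 bp
  [167,178): 11 bp
  [178,187): 9 bp
  [187,193): 6 bp
  [193,201): 8 bp

[4,4,5,5,5,5,6,6,6,8,8,8,9,10,10,11,11,11,11,18,20,20]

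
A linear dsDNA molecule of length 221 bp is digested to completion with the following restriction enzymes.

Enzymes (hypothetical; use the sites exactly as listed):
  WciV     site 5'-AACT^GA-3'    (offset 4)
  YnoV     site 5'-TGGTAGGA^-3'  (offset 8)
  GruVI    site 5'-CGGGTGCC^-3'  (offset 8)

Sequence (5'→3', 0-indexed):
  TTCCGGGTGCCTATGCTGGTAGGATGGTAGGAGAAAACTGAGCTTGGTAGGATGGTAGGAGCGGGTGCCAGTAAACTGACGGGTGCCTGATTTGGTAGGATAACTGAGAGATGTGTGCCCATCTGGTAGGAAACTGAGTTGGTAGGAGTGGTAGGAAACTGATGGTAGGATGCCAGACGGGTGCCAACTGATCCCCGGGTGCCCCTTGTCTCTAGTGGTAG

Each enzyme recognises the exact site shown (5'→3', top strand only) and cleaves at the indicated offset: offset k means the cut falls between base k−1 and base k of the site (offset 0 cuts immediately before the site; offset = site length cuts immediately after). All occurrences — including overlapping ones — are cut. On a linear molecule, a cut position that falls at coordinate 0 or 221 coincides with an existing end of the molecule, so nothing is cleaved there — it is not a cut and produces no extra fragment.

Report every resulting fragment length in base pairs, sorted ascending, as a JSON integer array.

Site scan:
  WciV (AACTGA, off=4): starts [35, 73, 101, 131, 156, 185] → cuts [39, 77, 105, 135, 160, 189]
  YnoV (TGGTAGGA, off=8): starts [16, 24, 44, 52, 92, 123, 139, 148, 162] → cuts [24, 32, 52, 60, 100, 131, 147, 156, 170]
  GruVI (CGGGTGCC, off=8): starts [3, 61, 79, 177, 195] → cuts [11, 69, 87, 185, 203]

Pooled cuts: [11, 24, 32, 39, 52, 60, 69, 77, 87, 100, 105, 131, 135, 147, 156, 160, 170, 185, 189, 203]

Fragments:
  [0,11): 11 bp
  [11,24): 13 bp
  [24,32): 8 bp
  [32,39): 7 bp
  [39,52): 13 bp
  [52,60): 8 bp
  [60,69): 9 bp
  [69,77): 8 bp
  [77,87): 10 bp
  [87,100): 13 bp
  [100,105): 5 bp
  [105,131): 26 bp
  [131,135): 4 bp
  [135,147): 12 bp
  [147,156): 9 bp
  [156,160): 4 bp
  [160,170): 10 bp
  [170,185): 15 bp
  [185,189): 4 bp
  [189,203): 14 bp
  [203,221): 18 bp

[4,4,4,5,7,8,8,8,9,9,10,10,11,12,13,13,13,14,15,18,26]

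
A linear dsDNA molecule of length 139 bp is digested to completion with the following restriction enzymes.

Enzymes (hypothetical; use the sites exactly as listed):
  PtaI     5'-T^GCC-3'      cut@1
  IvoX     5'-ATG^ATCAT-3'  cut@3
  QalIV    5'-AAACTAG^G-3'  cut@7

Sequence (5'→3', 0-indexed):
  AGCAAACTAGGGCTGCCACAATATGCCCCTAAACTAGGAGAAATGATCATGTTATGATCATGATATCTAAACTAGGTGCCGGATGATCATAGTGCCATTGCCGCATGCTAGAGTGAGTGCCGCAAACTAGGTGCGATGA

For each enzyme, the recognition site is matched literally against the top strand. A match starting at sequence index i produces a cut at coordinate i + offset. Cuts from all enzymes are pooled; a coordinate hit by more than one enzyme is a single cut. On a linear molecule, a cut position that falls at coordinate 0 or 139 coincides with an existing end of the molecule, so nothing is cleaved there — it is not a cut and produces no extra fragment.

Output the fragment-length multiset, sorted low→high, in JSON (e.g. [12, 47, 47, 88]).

Site scan:
  PtaI (TGCC, off=1): starts [13, 23, 76, 92, 98, 117] → cuts [14, 24, 77, 93, 99, 118]
  IvoX (ATGATCAT, off=3): starts [42, 53, 82] → cuts [45, 56, 85]
  QalIV (AAACTAGG, off=7): starts [3, 30, 68, 123] → cuts [10, 37, 75, 130]

All cut coordinates (distinct, sorted): [10, 14, 24, 37, 45, 56, 75, 77, 85, 93, 99, 118, 130]

Fragment lengths:
  [0,10): 10 bp
  [10,14): 4 bp
  [14,24): 10 bp
  [24,37): 13 bp
  [37,45): 8 bp
  [45,56): 11 bp
  [56,75): 19 bp
  [75,77): 2 bp
  [77,85): 8 bp
  [85,93): 8 bp
  [93,99): 6 bp
  [99,118): 19 bp
  [118,130): 12 bp
  [130,139): 9 bp

[2,4,6,8,8,8,9,10,10,11,12,13,19,19]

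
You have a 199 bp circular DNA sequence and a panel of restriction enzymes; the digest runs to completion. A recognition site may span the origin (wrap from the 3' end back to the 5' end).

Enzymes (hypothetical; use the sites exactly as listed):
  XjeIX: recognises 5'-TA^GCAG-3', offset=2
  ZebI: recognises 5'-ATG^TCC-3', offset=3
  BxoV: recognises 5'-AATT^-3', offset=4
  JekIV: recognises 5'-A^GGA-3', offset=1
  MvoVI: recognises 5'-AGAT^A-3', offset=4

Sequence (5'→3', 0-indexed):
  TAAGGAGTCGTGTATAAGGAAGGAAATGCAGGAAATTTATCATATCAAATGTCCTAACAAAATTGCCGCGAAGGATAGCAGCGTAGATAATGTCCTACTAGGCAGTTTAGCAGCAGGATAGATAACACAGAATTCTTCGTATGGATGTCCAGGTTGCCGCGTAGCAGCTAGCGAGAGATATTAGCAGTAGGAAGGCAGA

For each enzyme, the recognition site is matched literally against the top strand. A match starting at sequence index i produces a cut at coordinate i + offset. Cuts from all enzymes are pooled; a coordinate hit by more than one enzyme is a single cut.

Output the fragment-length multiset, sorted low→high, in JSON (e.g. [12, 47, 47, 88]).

[2,4,4,4,5,6,6,7,8,8,9,11,11,11,13,13,14,14,16,16,17]

Per-enzyme occurrences:
  XjeIX (TAGCAG, off=2): starts [75, 107, 161, 181] → cuts [77, 109, 163, 183]
  ZebI (ATGTCC, off=3): starts [48, 89, 144] → cuts [51, 92, 147]
  BxoV (AATT, off=4): starts [33, 60, 130] → cuts [37, 64, 134]
  JekIV (AGGA, off=1): starts [2, 16, 20, 29, 71, 114, 188] → cuts [3, 17, 21, 30, 72, 115, 189]
  MvoVI (AGATA, off=4): starts [84, 119, 175, 196] → cuts [1, 88, 123, 179]

Pooled cuts: [1, 3, 17, 21, 30, 37, 51, 64, 72, 77, 88, 92, 109, 115, 123, 134, 147, 163, 179, 183, 189]

Fragments:
  1→3: 2 bp
  3→17: 14 bp
  17→21: 4 bp
  21→30: 9 bp
  30→37: 7 bp
  37→51: 14 bp
  51→64: 13 bp
  64→72: 8 bp
  72→77: 5 bp
  77→88: 11 bp
  88→92: 4 bp
  92→109: 17 bp
  109→115: 6 bp
  115→123: 8 bp
  123→134: 11 bp
  134→147: 13 bp
  147→163: 16 bp
  163→179: 16 bp
  179→183: 4 bp
  183→189: 6 bp
  189→1 (wrap): 199-189+1 = 11 bp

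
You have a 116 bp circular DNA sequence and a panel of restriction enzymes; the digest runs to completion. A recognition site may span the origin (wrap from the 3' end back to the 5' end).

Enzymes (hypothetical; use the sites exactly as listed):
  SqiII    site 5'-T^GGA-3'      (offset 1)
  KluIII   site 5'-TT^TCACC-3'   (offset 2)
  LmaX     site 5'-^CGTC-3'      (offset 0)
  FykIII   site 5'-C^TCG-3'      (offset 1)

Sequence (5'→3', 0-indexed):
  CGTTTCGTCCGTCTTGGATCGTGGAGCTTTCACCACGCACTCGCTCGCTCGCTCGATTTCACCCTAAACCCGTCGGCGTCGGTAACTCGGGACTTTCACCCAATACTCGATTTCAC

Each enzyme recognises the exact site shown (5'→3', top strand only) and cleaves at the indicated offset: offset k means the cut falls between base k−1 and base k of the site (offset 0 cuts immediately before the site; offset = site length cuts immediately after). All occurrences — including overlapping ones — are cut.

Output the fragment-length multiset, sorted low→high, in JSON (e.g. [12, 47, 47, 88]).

[4,4,4,4,6,6,6,6,7,7,9,9,10,11,11,12]

Per-enzyme occurrences:
  SqiII (TGGA, off=1): starts [14, 21] → cuts [15, 22]
  KluIII (TTTCACC, off=2): starts [27, 56, 93, 110] → cuts [29, 58, 95, 112]
  LmaX (CGTC, off=0): starts [5, 9, 70, 76] → cuts [5, 9, 70, 76]
  FykIII (CTCG, off=1): starts [39, 43, 47, 51, 85, 105] → cuts [40, 44, 48, 52, 86, 106]

Pooled cuts: [5, 9, 15, 22, 29, 40, 44, 48, 52, 58, 70, 76, 86, 95, 106, 112]

Fragments:
  5→9: 4 bp
  9→15: 6 bp
  15→22: 7 bp
  22→29: 7 bp
  29→40: 11 bp
  40→44: 4 bp
  44→48: 4 bp
  48→52: 4 bp
  52→58: 6 bp
  58→70: 12 bp
  70→76: 6 bp
  76→86: 10 bp
  86→95: 9 bp
  95→106: 11 bp
  106→112: 6 bp
  112→5 (wrap): 116-112+5 = 9 bp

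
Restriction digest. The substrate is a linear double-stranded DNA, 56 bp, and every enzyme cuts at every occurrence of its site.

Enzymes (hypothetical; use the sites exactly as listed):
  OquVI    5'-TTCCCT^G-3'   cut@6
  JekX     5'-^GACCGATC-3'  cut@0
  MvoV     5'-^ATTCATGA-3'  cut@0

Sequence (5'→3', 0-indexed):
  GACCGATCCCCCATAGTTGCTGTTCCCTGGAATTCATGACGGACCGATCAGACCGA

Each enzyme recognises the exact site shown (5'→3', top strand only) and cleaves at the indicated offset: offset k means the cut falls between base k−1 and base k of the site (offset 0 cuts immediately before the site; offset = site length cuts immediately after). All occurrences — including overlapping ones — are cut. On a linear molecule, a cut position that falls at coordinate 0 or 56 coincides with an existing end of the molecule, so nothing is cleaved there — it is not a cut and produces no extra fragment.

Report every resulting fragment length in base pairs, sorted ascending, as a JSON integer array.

Per-enzyme occurrences:
  OquVI TTCCCTG/6: at [22] ⇒ [28]
  JekX GACCGATC/0: at [0, 41] ⇒ [41] (position 0 is a terminus of the linear molecule — no cut)
  MvoV ATTCATGA/0: at [31] ⇒ [31]

Pooled cuts: [28, 31, 41]

Fragment lengths:
  [0,28): 28 bp
  [28,31): 3 bp
  [31,41): 10 bp
  [41,56): 15 bp

[3,10,15,28]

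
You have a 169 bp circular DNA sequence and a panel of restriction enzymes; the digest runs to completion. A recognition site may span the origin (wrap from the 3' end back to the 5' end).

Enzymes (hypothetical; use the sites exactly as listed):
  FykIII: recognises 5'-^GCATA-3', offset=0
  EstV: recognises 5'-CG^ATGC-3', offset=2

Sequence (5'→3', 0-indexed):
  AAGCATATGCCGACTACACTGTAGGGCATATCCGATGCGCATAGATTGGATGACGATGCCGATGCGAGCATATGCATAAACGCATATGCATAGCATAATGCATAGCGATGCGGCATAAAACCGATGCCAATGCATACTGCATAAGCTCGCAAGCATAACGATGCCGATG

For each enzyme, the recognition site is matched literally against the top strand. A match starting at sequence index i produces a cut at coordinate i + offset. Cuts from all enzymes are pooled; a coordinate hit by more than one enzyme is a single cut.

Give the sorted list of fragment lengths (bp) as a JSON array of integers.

Scan for sites:
  FykIII GCATA/0: at [2, 25, 38, 67, 73, 81, 87, 92, 99, 112, 131, 138, 152] ⇒ [2, 25, 38, 67, 73, 81, 87, 92, 99, 112, 131, 138, 152]
  EstV CGATGC/2: at [32, 53, 59, 105, 121, 158] ⇒ [34, 55, 61, 107, 123, 160]

All cut coordinates (distinct, sorted): [2, 25, 34, 38, 55, 61, 67, 73, 81, 87, 92, 99, 107, 112, 123, 131, 138, 152, 160]

Fragment lengths:
  2→25: 23 bp
  25→34: 9 bp
  34→38: 4 bp
  38→55: 17 bp
  55→61: 6 bp
  61→67: 6 bp
  67→73: 6 bp
  73→81: 8 bp
  81→87: 6 bp
  87→92: 5 bp
  92→99: 7 bp
  99→107: 8 bp
  107→112: 5 bp
  112→123: 11 bp
  123→131: 8 bp
  131→138: 7 bp
  138→152: 14 bp
  152→160: 8 bp
  160→2 (wrap): 169-160+2 = 11 bp

[4,5,5,6,6,6,6,7,7,8,8,8,8,9,11,11,14,17,23]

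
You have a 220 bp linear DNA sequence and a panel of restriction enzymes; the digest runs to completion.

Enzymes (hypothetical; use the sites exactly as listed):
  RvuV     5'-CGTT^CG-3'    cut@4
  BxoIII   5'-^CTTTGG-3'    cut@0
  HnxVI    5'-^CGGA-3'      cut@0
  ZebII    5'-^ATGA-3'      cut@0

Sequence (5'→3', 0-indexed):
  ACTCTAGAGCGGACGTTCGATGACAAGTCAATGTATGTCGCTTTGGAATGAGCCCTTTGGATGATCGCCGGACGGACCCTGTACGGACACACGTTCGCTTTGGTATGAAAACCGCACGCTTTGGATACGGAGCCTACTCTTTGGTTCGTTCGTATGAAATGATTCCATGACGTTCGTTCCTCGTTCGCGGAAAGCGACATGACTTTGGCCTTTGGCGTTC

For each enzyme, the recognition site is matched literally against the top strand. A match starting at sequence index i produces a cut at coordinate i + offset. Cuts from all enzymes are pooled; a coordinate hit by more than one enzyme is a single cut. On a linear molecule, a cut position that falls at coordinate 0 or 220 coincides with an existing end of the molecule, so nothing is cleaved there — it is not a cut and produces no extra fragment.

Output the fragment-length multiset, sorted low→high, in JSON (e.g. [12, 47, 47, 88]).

[2,2,2,3,4,4,5,6,7,7,7,7,8,8,8,8,9,9,11,11,11,11,11,12,12,14,21]

Site scan:
  RvuV (CGTTCG, off=4): starts [13, 91, 146, 170, 181] → cuts [17, 95, 150, 174, 185]
  BxoIII (CTTTGG, off=0): starts [40, 54, 97, 118, 138, 202, 209] → cuts [40, 54, 97, 118, 138, 202, 209]
  HnxVI (CGGA, off=0): starts [9, 68, 72, 83, 127, 187] → cuts [9, 68, 72, 83, 127, 187]
  ZebII (ATGA, off=0): starts [19, 47, 60, 104, 153, 158, 166, 198] → cuts [19, 47, 60, 104, 153, 158, 166, 198]

Pooled cuts: [9, 17, 19, 40, 47, 54, 60, 68, 72, 83, 95, 97, 104, 118, 127, 138, 150, 153, 158, 166, 174, 185, 187, 198, 202, 209]

Fragments:
  [0,9): 9 bp
  [9,17): 8 bp
  [17,19): 2 bp
  [19,40): 21 bp
  [40,47): 7 bp
  [47,54): 7 bp
  [54,60): 6 bp
  [60,68): 8 bp
  [68,72): 4 bp
  [72,83): 11 bp
  [83,95): 12 bp
  [95,97): 2 bp
  [97,104): 7 bp
  [104,118): 14 bp
  [118,127): 9 bp
  [127,138): 11 bp
  [138,150): 12 bp
  [150,153): 3 bp
  [153,158): 5 bp
  [158,166): 8 bp
  [166,174): 8 bp
  [174,185): 11 bp
  [185,187): 2 bp
  [187,198): 11 bp
  [198,202): 4 bp
  [202,209): 7 bp
  [209,220): 11 bp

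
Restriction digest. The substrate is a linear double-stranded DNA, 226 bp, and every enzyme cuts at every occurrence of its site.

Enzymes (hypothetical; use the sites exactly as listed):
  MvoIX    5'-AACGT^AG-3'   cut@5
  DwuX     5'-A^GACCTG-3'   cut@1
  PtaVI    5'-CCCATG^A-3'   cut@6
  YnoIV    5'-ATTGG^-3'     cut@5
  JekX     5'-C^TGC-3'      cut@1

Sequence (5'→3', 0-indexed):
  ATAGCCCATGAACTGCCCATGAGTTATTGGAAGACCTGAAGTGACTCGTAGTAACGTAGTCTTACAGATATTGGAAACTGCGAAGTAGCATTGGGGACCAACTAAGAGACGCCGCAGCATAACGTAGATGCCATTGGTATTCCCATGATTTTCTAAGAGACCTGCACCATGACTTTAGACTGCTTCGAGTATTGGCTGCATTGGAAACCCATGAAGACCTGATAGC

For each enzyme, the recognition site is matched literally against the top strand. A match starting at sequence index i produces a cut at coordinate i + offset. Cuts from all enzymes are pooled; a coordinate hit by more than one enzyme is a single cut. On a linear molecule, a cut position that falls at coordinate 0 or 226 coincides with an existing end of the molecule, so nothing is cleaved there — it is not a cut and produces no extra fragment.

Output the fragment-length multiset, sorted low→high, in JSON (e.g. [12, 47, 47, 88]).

[1,2,2,3,4,4,8,8,9,9,10,10,11,11,12,15,16,17,18,25,31]

Per-enzyme occurrences:
  MvoIX AACGTAG/5: at [52, 120] ⇒ [57, 125]
  DwuX AGACCTG/1: at [31, 157, 214] ⇒ [32, 158, 215]
  PtaVI CCCATGA/6: at [4, 15, 141, 207] ⇒ [10, 21, 147, 213]
  YnoIV ATTGG/5: at [25, 69, 89, 132, 190, 199] ⇒ [30, 74, 94, 137, 195, 204]
  JekX CTGC/1: at [12, 77, 161, 179, 195] ⇒ [13, 78, 162, 180, 196]

All cut coordinates (distinct, sorted): [10, 13, 21, 30, 32, 57, 74, 78, 94, 125, 137, 147, 158, 162, 180, 195, 196, 204, 213, 215]

Fragments:
  [0,10): 10 bp
  [10,13): 3 bp
  [13,21): 8 bp
  [21,30): 9 bp
  [30,32): 2 bp
  [32,57): 25 bp
  [57,74): 17 bp
  [74,78): 4 bp
  [78,94): 16 bp
  [94,125): 31 bp
  [125,137): 12 bp
  [137,147): 10 bp
  [147,158): 11 bp
  [158,162): 4 bp
  [162,180): 18 bp
  [180,195): 15 bp
  [195,196): 1 bp
  [196,204): 8 bp
  [204,213): 9 bp
  [213,215): 2 bp
  [215,226): 11 bp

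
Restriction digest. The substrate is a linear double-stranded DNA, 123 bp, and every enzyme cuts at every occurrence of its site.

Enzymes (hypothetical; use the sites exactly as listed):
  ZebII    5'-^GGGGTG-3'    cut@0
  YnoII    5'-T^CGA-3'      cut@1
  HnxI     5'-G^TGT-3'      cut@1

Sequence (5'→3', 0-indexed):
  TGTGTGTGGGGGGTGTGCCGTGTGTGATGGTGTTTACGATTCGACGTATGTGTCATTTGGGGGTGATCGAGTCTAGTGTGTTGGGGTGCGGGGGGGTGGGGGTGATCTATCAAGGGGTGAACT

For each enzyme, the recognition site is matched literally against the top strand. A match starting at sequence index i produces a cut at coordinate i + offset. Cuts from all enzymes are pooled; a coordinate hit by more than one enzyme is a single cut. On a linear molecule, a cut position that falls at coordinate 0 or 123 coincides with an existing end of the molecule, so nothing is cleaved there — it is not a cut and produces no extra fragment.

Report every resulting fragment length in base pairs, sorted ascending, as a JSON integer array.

[2,2,2,2,4,4,5,6,7,8,8,9,9,9,10,10,11,15]

Per-enzyme occurrences:
  ZebII GGGGTG/0: at [9, 59, 82, 92, 98, 113] ⇒ [9, 59, 82, 92, 98, 113]
  YnoII TCGA/1: at [40, 66] ⇒ [41, 67]
  HnxI GTGT/1: at [1, 3, 12, 19, 21, 29, 49, 75, 77] ⇒ [2, 4, 13, 20, 22, 30, 50, 76, 78]

All cut coordinates (distinct, sorted): [2, 4, 9, 13, 20, 22, 30, 41, 50, 59, 67, 76, 78, 82, 92, 98, 113]

Fragment lengths:
  [0,2): 2 bp
  [2,4): 2 bp
  [4,9): 5 bp
  [9,13): 4 bp
  [13,20): 7 bp
  [20,22): 2 bp
  [22,30): 8 bp
  [30,41): 11 bp
  [41,50): 9 bp
  [50,59): 9 bp
  [59,67): 8 bp
  [67,76): 9 bp
  [76,78): 2 bp
  [78,82): 4 bp
  [82,92): 10 bp
  [92,98): 6 bp
  [98,113): 15 bp
  [113,123): 10 bp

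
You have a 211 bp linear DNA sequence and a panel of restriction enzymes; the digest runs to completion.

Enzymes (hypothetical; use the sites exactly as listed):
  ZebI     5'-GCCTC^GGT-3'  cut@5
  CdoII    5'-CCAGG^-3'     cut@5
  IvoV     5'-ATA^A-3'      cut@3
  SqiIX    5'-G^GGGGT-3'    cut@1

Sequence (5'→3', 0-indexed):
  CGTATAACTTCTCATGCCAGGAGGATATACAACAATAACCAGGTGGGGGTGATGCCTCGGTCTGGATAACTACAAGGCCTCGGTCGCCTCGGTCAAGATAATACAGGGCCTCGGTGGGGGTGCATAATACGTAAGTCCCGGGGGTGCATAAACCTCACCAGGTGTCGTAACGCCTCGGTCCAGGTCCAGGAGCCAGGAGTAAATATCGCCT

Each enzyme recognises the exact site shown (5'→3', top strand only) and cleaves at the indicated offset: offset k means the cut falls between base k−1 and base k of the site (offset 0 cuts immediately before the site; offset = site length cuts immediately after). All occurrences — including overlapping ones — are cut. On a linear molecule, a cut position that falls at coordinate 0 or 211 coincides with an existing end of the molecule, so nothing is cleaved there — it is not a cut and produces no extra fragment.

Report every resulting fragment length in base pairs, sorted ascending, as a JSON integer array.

[2,4,6,6,6,7,8,9,10,10,10,10,12,12,13,13,14,14,14,15,16]

Site scan:
  ZebI (GCCTCGGT, off=5): starts [53, 76, 85, 107, 171] → cuts [58, 81, 90, 112, 176]
  CdoII (CCAGG, off=5): starts [16, 38, 157, 179, 185, 192] → cuts [21, 43, 162, 184, 190, 197]
  IvoV (ATAA, off=3): starts [3, 34, 65, 97, 123, 147] → cuts [6, 37, 68, 100, 126, 150]
  SqiIX (GGGGGT, off=1): starts [44, 115, 139] → cuts [45, 116, 140]

All cut coordinates (distinct, sorted): [6, 21, 37, 43, 45, 58, 68, 81, 90, 100, 112, 116, 126, 140, 150, 162, 176, 184, 190, 197]

Fragments:
  [0,6): 6 bp
  [6,21): 15 bp
  [21,37): 16 bp
  [37,43): 6 bp
  [43,45): 2 bp
  [45,58): 13 bp
  [58,68): 10 bp
  [68,81): 13 bp
  [81,90): 9 bp
  [90,100): 10 bp
  [100,112): 12 bp
  [112,116): 4 bp
  [116,126): 10 bp
  [126,140): 14 bp
  [140,150): 10 bp
  [150,162): 12 bp
  [162,176): 14 bp
  [176,184): 8 bp
  [184,190): 6 bp
  [190,197): 7 bp
  [197,211): 14 bp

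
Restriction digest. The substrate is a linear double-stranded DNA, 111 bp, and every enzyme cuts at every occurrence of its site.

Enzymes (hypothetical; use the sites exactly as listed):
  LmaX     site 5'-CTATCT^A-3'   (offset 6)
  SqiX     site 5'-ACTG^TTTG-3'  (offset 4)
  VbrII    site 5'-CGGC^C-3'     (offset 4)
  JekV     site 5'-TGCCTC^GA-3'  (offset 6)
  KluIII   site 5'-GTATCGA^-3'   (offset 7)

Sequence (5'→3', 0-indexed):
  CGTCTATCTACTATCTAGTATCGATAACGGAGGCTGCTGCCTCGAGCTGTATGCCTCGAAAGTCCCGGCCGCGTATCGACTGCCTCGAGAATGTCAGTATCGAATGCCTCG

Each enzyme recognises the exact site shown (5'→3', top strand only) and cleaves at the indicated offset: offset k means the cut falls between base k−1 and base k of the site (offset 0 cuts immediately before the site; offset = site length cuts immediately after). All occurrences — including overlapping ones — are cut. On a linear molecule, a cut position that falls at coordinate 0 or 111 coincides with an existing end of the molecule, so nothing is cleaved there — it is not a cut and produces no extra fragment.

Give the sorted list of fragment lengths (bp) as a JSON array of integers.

[7,7,8,8,9,10,12,14,17,19]

Site scan:
  LmaX CTATCTA/6: at [3, 10] ⇒ [9, 16]
  SqiX (ACTGTTTG, off=4): no sites
  VbrII CGGCC/4: at [65] ⇒ [69]
  JekV TGCCTCGA/6: at [37, 51, 80] ⇒ [43, 57, 86]
  KluIII GTATCGA/7: at [17, 72, 96] ⇒ [24, 79, 103]

All cut coordinates (distinct, sorted): [9, 16, 24, 43, 57, 69, 79, 86, 103]

Fragment lengths:
  [0,9): 9 bp
  [9,16): 7 bp
  [16,24): 8 bp
  [24,43): 19 bp
  [43,57): 14 bp
  [57,69): 12 bp
  [69,79): 10 bp
  [79,86): 7 bp
  [86,103): 17 bp
  [103,111): 8 bp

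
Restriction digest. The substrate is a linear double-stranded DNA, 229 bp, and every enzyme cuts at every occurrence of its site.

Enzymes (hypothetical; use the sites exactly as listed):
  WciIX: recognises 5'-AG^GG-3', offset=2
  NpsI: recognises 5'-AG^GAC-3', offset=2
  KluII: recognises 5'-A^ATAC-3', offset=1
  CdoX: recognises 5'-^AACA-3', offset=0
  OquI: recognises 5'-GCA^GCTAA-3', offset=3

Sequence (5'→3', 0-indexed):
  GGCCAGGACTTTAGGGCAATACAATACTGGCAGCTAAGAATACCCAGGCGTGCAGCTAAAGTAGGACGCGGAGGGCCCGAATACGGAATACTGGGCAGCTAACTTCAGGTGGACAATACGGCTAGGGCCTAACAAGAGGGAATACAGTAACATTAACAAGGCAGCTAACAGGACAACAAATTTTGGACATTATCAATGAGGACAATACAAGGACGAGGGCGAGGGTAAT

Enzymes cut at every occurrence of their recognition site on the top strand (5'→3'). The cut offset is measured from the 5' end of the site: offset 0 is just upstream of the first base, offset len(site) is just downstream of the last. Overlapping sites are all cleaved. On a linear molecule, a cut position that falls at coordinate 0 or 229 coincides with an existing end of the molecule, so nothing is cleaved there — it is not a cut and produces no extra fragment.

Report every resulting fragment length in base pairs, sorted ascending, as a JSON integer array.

[3,3,3,4,4,5,5,5,6,6,6,6,6,7,7,7,7,7,8,8,9,9,9,10,10,10,15,18,26]

Site scan:
  WciIX AGGG/2: at [12, 71, 123, 136, 215, 221] ⇒ [14, 73, 125, 138, 217, 223]
  NpsI AGGAC/2: at [4, 62, 169, 198, 209] ⇒ [6, 64, 171, 200, 211]
  KluII AATAC/1: at [17, 22, 38, 79, 86, 114, 140, 203] ⇒ [18, 23, 39, 80, 87, 115, 141, 204]
  CdoX AACA/0: at [130, 148, 154, 166, 174] ⇒ [130, 148, 154, 166, 174]
  OquI GCAGCTAA/3: at [29, 51, 94, 160] ⇒ [32, 54, 97, 163]

Pooled cuts: [6, 14, 18, 23, 32, 39, 54, 64, 73, 80, 87, 97, 115, 125, 130, 138, 141, 148, 154, 163, 166, 171, 174, 200, 204, 211, 217, 223]

Fragments:
  [0,6): 6 bp
  [6,14): 8 bp
  [14,18): 4 bp
  [18,23): 5 bp
  [23,32): 9 bp
  [32,39): 7 bp
  [39,54): 15 bp
  [54,64): 10 bp
  [64,73): 9 bp
  [73,80): 7 bp
  [80,87): 7 bp
  [87,97): 10 bp
  [97,115): 18 bp
  [115,125): 10 bp
  [125,130): 5 bp
  [130,138): 8 bp
  [138,141): 3 bp
  [141,148): 7 bp
  [148,154): 6 bp
  [154,163): 9 bp
  [163,166): 3 bp
  [166,171): 5 bp
  [171,174): 3 bp
  [174,200): 26 bp
  [200,204): 4 bp
  [204,211): 7 bp
  [211,217): 6 bp
  [217,223): 6 bp
  [223,229): 6 bp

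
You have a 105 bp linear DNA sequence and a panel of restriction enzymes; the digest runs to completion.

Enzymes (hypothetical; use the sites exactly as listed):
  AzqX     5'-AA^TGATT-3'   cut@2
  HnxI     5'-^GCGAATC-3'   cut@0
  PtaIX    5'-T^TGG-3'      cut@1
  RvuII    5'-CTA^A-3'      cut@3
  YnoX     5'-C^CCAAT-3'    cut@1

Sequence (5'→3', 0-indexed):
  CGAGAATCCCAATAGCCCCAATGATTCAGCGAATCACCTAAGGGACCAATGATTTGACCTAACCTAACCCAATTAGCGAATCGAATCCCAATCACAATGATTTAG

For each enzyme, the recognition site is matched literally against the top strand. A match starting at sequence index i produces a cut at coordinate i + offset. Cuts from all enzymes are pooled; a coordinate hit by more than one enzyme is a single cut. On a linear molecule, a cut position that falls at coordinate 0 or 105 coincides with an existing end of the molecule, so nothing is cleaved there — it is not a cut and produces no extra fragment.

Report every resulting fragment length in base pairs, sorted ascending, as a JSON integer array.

Site scan:
  AzqX (AATGATT, off=2): starts [19, 47, 95] → cuts [21, 49, 97]
  HnxI (GCGAATC, off=0): starts [28, 75] → cuts [28, 75]
  PtaIX (TTGG, off=1): no sites
  RvuII (CTAA, off=3): starts [37, 58, 63] → cuts [40, 61, 66]
  YnoX (CCCAAT, off=1): starts [7, 16, 67, 86] → cuts [8, 17, 68, 87]

All cut coordinates (distinct, sorted): [8, 17, 21, 28, 40, 49, 61, 66, 68, 75, 87, 97]

Fragment lengths:
  [0,8): 8 bp
  [8,17): 9 bp
  [17,21): 4 bp
  [21,28): 7 bp
  [28,40): 12 bp
  [40,49): 9 bp
  [49,61): 12 bp
  [61,66): 5 bp
  [66,68): 2 bp
  [68,75): 7 bp
  [75,87): 12 bp
  [87,97): 10 bp
  [97,105): 8 bp

[2,4,5,7,7,8,8,9,9,10,12,12,12]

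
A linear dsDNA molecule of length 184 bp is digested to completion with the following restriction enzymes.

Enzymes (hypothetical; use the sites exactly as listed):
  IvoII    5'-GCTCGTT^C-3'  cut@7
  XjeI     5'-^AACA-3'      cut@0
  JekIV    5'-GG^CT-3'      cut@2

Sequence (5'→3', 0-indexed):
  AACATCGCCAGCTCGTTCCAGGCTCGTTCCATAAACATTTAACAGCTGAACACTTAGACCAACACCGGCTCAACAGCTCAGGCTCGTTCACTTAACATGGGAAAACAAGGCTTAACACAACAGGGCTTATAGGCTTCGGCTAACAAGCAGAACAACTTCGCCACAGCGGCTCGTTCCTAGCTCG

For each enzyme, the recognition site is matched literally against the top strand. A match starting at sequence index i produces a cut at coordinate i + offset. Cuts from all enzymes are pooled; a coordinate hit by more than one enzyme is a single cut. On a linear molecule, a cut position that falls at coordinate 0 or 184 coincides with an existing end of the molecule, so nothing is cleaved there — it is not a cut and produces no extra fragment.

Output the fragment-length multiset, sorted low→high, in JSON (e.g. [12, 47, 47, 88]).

[2,3,3,5,5,5,5,6,6,6,6,7,7,7,8,8,8,9,9,10,11,12,17,19]

Per-enzyme occurrences:
  IvoII (GCTCGTTC, off=7): starts [10, 21, 81, 168] → cuts [17, 28, 88, 175]
  XjeI (AACA, off=0): starts [0, 33, 40, 48, 60, 71, 93, 103, 113, 118, 141, 150] → cuts [33, 40, 48, 60, 71, 93, 103, 113, 118, 141, 150] (position 0 is a terminus of the linear molecule — no cut)
  JekIV (GGCT, off=2): starts [20, 66, 80, 108, 123, 131, 137, 167] → cuts [22, 68, 82, 110, 125, 133, 139, 169]

All cut coordinates (distinct, sorted): [17, 22, 28, 33, 40, 48, 60, 68, 71, 82, 88, 93, 103, 110, 113, 118, 125, 133, 139, 141, 150, 169, 175]

Fragments:
  [0,17): 17 bp
  [17,22): 5 bp
  [22,28): 6 bp
  [28,33): 5 bp
  [33,40): 7 bp
  [40,48): 8 bp
  [48,60): 12 bp
  [60,68): 8 bp
  [68,71): 3 bp
  [71,82): 11 bp
  [82,88): 6 bp
  [88,93): 5 bp
  [93,103): 10 bp
  [103,110): 7 bp
  [110,113): 3 bp
  [113,118): 5 bp
  [118,125): 7 bp
  [125,133): 8 bp
  [133,139): 6 bp
  [139,141): 2 bp
  [141,150): 9 bp
  [150,169): 19 bp
  [169,175): 6 bp
  [175,184): 9 bp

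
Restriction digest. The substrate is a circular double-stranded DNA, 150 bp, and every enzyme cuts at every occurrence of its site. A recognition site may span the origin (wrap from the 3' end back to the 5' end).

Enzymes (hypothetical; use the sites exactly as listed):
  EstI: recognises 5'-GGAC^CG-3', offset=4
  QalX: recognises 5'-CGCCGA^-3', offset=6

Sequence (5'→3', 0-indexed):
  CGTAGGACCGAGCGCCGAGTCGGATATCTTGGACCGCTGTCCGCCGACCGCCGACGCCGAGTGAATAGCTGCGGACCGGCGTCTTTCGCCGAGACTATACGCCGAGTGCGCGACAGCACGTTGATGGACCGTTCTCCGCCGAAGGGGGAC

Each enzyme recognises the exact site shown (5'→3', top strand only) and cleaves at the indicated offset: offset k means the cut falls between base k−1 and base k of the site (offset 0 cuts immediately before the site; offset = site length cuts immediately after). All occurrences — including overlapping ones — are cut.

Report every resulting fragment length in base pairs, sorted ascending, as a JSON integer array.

Scan for sites:
  EstI (GGACCG, off=4): starts [4, 30, 72, 125, 146] → cuts [0, 8, 34, 76, 129]
  QalX (CGCCGA, off=6): starts [12, 41, 48, 54, 86, 99, 136] → cuts [18, 47, 54, 60, 92, 105, 142]

All cut coordinates (distinct, sorted): [0, 8, 18, 34, 47, 54, 60, 76, 92, 105, 129, 142]

Fragments:
  0→8: 8 bp
  8→18: 10 bp
  18→34: 16 bp
  34→47: 13 bp
  47→54: 7 bp
  54→60: 6 bp
  60→76: 16 bp
  76→92: 16 bp
  92→105: 13 bp
  105→129: 24 bp
  129→142: 13 bp
  142→0 (wrap): 150-142+0 = 8 bp

[6,7,8,8,10,13,13,13,16,16,16,24]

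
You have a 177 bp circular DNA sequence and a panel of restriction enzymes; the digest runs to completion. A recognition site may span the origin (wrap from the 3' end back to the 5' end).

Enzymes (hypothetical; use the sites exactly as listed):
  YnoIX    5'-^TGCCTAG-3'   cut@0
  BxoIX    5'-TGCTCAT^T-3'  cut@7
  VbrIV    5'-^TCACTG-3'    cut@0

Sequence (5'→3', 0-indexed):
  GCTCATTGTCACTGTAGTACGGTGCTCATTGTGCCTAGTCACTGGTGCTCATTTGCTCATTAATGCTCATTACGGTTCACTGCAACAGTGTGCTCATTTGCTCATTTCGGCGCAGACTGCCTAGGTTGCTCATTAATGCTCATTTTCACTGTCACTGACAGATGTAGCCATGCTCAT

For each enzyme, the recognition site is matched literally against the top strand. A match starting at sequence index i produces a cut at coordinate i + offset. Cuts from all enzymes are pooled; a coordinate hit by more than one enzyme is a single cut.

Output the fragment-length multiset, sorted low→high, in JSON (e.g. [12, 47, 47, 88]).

Scan for sites:
  YnoIX (TGCCTAG, off=0): starts [31, 117] → cuts [31, 117]
  BxoIX (TGCTCATT, off=7): starts [22, 45, 53, 63, 90, 98, 126, 136, 176] → cuts [6, 29, 52, 60, 70, 97, 105, 133, 143]
  VbrIV (TCACTG, off=0): starts [8, 38, 76, 145, 151] → cuts [8, 38, 76, 145, 151]

All cut coordinates (distinct, sorted): [6, 8, 29, 31, 38, 52, 60, 70, 76, 97, 105, 117, 133, 143, 145, 151]

Fragment lengths:
  6→8: 2 bp
  8→29: 21 bp
  29→31: 2 bp
  31→38: 7 bp
  38→52: 14 bp
  52→60: 8 bp
  60→70: 10 bp
  70→76: 6 bp
  76→97: 21 bp
  97→105: 8 bp
  105→117: 12 bp
  117→133: 16 bp
  133→143: 10 bp
  143→145: 2 bp
  145→151: 6 bp
  151→6 (wrap): 177-151+6 = 32 bp

[2,2,2,6,6,7,8,8,10,10,12,14,16,21,21,32]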